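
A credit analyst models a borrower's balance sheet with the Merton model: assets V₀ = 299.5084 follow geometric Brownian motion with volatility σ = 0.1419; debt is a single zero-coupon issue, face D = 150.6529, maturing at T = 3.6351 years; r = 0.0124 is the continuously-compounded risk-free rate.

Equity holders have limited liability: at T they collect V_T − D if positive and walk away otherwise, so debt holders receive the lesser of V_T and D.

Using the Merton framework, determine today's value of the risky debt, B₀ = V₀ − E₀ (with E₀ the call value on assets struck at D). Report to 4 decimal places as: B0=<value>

Apply the equity-as-call identities (strike 150.6529, horizon 3.6351 years):
d₁ = [ln(V₀/D) + (r + σ²/2)T] / (σ√T)
   = [ln(299.5084/150.6529) + (0.0124 + 0.5·0.1419²)·3.6351] / (0.1419·√3.6351)
   = [0.687164 + 0.081673] / 0.270546 = 2.841800
d₂ = d₁ − σ√T = 2.841800 − 0.270546 = 2.571254
N(d₁) = 0.997757,  N(d₂) = 0.994933,  e^(−rT) = 0.955926
E₀ = V₀·N(d₁) − D·e^(−rT)·N(d₂)
   = 299.5084·0.997757 − 150.6529·0.955926·0.994933 = 155.553299
B₀ = V₀ − E₀ = 299.5084 − 155.553299 = 143.955101

B0=143.9551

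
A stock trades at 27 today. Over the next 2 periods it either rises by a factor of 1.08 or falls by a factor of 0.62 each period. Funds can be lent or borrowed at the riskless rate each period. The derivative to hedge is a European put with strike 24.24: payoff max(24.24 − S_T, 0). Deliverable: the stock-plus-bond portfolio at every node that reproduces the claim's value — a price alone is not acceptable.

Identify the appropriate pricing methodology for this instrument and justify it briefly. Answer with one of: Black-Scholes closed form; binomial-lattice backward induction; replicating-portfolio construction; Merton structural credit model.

Key observation: the mandate to exhibit the hedge at every date and state singles out the replicating-portfolio construction on the 2-period tree with factors 1.08 and 0.62 from 27.

framework: replicating-portfolio construction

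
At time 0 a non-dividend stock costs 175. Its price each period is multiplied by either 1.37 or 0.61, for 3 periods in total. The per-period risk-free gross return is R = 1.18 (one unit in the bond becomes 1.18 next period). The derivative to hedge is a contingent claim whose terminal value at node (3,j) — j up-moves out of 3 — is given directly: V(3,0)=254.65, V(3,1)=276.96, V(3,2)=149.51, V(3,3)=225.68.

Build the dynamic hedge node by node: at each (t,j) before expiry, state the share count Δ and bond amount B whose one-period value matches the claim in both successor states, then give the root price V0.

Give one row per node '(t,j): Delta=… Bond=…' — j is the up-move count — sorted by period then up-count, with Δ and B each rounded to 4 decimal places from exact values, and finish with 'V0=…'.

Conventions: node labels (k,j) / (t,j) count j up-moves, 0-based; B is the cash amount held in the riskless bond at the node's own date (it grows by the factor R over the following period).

Since d<R<u, set p* = (R−d)/(u−d) = 0.7500; price each node as the discounted p*-expectation of its children.
At maturity the claim pays: V(3,0)=254.6500, V(3,1)=276.9600, V(3,2)=149.5100, V(3,3)=225.6800
Node (2,0) S=65.1175: V=(p*·276.9600+(1−p*)·254.6500)/1.18=229.9852; Δ=(276.9600−254.6500)/(89.2110−39.7217)=0.4508; B=V−Δ·S=200.6299
Node (2,1) S=146.2475: V=(p*·149.5100+(1−p*)·276.9600)/1.18=153.7055; Δ=(149.5100−276.9600)/(200.3591−89.2110)=-1.1467; B=V−Δ·S=321.4029
Node (2,2) S=328.4575: V=(p*·225.6800+(1−p*)·149.5100)/1.18=175.1165; Δ=(225.6800−149.5100)/(449.9868−200.3591)=0.3051; B=V−Δ·S=74.8928
Node (1,0) S=106.7500: V=(p*·153.7055+(1−p*)·229.9852)/1.18=146.4199; Δ=(153.7055−229.9852)/(146.2475−65.1175)=-0.9402; B=V−Δ·S=246.7878
Node (1,1) S=239.7500: V=(p*·175.1165+(1−p*)·153.7055)/1.18=143.8676; Δ=(175.1165−153.7055)/(328.4575−146.2475)=0.1175; B=V−Δ·S=115.6952
Node (0,0) S=175.0000: V=(p*·143.8676+(1−p*)·146.4199)/1.18=122.4624; Δ=(143.8676−146.4199)/(239.7500−106.7500)=-0.0192; B=V−Δ·S=125.8206
Sanity check at the root: Δ(0,0)·S0 + B(0,0) reproduces V0 = 122.4624.

(0,0): Delta=-0.0192 Bond=125.8206
(1,0): Delta=-0.9402 Bond=246.7878
(1,1): Delta=0.1175 Bond=115.6952
(2,0): Delta=0.4508 Bond=200.6299
(2,1): Delta=-1.1467 Bond=321.4029
(2,2): Delta=0.3051 Bond=74.8928
V0=122.4624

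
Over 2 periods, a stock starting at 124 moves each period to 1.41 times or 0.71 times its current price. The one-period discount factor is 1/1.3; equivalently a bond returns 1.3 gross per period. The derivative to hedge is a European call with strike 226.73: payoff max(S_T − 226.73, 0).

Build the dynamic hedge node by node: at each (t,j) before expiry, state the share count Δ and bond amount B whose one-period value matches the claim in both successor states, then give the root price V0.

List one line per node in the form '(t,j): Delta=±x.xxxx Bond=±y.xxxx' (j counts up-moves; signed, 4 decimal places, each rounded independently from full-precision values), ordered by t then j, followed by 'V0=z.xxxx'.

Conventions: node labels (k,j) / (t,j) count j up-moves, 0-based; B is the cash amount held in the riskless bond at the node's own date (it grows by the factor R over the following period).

(0,0): Delta=0.1479 Bond=-10.0131
(1,0): Delta=0.0000 Bond=0.0000
(1,1): Delta=0.1617 Bond=-15.4440
V0=8.3208

Under the risk-neutral measure, an up-move has probability p* = (R−d)/(u−d) = 0.8429 and values discount at R = 1.3.
Terminal payoffs: V(2,0)=0.0000, V(2,1)=0.0000, V(2,2)=19.7944
  t=1,j=0: stock 88.0400 → up 124.1364 (V=0.0000), down 62.5084 (V=0.0000). Price 0.0000; hedge Δ=0.0000, bond B=0.0000.
  t=1,j=1: stock 174.8400 → up 246.5244 (V=19.7944), down 124.1364 (V=0.0000). Price 12.8337; hedge Δ=0.1617, bond B=-15.4440.
  t=0,j=0: stock 124.0000 → up 174.8400 (V=12.8337), down 88.0400 (V=0.0000). Price 8.3208; hedge Δ=0.1479, bond B=-10.0131.
Sanity check at the root: Δ(0,0)·S0 + B(0,0) reproduces V0 = 8.3208.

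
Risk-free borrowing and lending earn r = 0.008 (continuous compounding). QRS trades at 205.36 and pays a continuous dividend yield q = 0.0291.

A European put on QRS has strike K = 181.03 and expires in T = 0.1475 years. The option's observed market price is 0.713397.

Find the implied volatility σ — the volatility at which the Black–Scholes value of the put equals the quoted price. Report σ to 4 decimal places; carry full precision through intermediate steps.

sigma = 0.2370

At σ = 0.2370 the Black–Scholes value reproduces the quote:
σ√T = 0.237·√0.1475 = 0.091022
d₁ = (ln(S/K) + (r−q+σ²/2)T) / (σ√T) = (ln(205.36/181.03) + (0.008−0.0291+0.237²/2)·0.1475) / 0.091022 = (0.126102 + 0.001030) / 0.091022 = 1.396724
d₂ = d₁ − σ√T = 1.396724 − 0.091022 = 1.305702
e^{−rT} = 0.998821
e^{−qT} = 0.995717
N(−d₁) = 0.081248,  N(−d₂) = 0.095827
V = K·e^{−rT}·N(−d₂) − S·e^{−qT}·N(−d₁) = 17.327095 − 16.613698 = 0.713397 (equal to the quote); since ∂V/∂σ > 0 for all σ, the implied volatility is unique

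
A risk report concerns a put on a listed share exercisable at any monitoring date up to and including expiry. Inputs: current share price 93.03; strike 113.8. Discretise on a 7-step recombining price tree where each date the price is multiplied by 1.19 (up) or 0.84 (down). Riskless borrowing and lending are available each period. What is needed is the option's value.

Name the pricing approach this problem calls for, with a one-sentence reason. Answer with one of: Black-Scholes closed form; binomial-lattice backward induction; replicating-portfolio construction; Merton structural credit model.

Key observation: early exercise of the strike-113.8 put must be checked at each of the 7 dates (spot 93.03), which forces a node-by-node comparison of intrinsic and continuation value backward from expiry.

framework: binomial-lattice backward induction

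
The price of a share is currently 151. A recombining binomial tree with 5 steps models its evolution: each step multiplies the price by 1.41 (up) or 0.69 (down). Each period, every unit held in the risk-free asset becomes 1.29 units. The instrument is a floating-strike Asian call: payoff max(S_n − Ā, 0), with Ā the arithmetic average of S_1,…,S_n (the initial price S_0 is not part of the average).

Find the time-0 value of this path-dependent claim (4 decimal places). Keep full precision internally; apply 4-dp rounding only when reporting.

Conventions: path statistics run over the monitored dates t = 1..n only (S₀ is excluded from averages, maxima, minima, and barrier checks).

price = 55.2340

No-arbitrage gives p* = (R−d)/(u−d) = 0.8333: enumerate every path, weight its payoff by its p*-probability, and discount by R^5.
Enumerate all 2^5 = 32 price paths (U = up ×1.41, D = down ×0.69); each path with k up-moves has probability p*^k·(1−p*)^(5−k).
DDDDD: Ā=56.7060, payoff=0.0000, prob=0.000129
UDDDD: Ā=115.8776, payoff=0.0000, prob=0.000643
DUDDD: Ā=94.1336, payoff=0.0000, prob=0.000643
UUDDD: Ā=192.3599, payoff=0.0000, prob=0.003215
DDUDD: Ā=79.1302, payoff=0.0000, prob=0.000643
UDUDD: Ā=161.7008, payoff=0.0000, prob=0.003215
DUUDD: Ā=139.9568, payoff=0.0000, prob=0.003215
UUUDD: Ā=285.9987, payoff=0.0000, prob=0.016075
DDDUD: Ā=68.7779, payoff=0.0000, prob=0.000643
UDDUD: Ā=140.5461, payoff=0.0000, prob=0.003215
DUDUD: Ā=118.8021, payoff=0.0000, prob=0.003215
UUDUD: Ā=242.7695, payoff=0.0000, prob=0.016075
DDUUD: Ā=103.7987, payoff=0.0000, prob=0.003215
UDUUD: Ā=212.1105, payoff=0.0000, prob=0.016075
DUUUD: Ā=190.3665, payoff=11.1602, prob=0.016075
UUUUD: Ā=389.0097, payoff=22.8056, prob=0.080376
DDDDU: Ā=61.6348, payoff=0.0000, prob=0.000643
UDDDU: Ā=125.9493, payoff=0.0000, prob=0.003215
DUDDU: Ā=104.2053, payoff=0.0000, prob=0.003215
UUDDU: Ā=212.9413, payoff=0.0000, prob=0.016075
DDUDU: Ā=89.2020, payoff=9.4175, prob=0.003215
UDUDU: Ā=182.2823, payoff=19.2444, prob=0.016075
DUUDU: Ā=160.5383, payoff=40.9884, prob=0.016075
UUUDU: Ā=328.0565, payoff=83.7588, prob=0.080376
DDDUU: Ā=78.8496, payoff=19.7698, prob=0.003215
UDDUU: Ā=161.1275, payoff=40.3991, prob=0.016075
DUDUU: Ā=139.3835, payoff=62.1431, prob=0.016075
UUDUU: Ā=284.8272, payoff=126.9881, prob=0.080376
DDUUU: Ā=124.3802, payoff=77.1465, prob=0.016075
UDUUU: Ā=254.1682, payoff=157.6471, prob=0.080376
DUUUU: Ā=232.4242, payoff=179.3911, prob=0.080376
UUUUU: Ā=474.9538, payoff=366.5819, prob=0.401878
Price = Σ prob·payoff / R^5 = 197.312552 / 3.572305 = 55.2340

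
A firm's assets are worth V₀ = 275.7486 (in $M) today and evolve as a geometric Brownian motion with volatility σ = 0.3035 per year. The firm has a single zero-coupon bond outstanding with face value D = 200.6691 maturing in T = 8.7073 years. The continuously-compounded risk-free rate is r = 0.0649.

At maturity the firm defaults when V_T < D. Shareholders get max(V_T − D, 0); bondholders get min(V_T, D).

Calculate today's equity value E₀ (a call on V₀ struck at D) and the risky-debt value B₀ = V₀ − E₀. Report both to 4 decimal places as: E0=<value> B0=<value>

E0=174.4682 B0=101.2804

With assets at 275.7486 and a single debt payment of 200.6691 at 8.7073 years:
d₁ = [ln(V₀/D) + (r + σ²/2)T] / (σ√T)
   = [ln(275.7486/200.6691) + (0.0649 + 0.5·0.3035²)·8.7073] / (0.3035·√8.7073)
   = [0.317832 + 0.966128] / 0.895572 = 1.433677
d₂ = d₁ − σ√T = 1.433677 − 0.895572 = 0.538105
N(d₁) = 0.924168,  N(d₂) = 0.704748,  e^(−rT) = 0.568301
E₀ = V₀·N(d₁) − D·e^(−rT)·N(d₂)
   = 275.7486·0.924168 − 200.6691·0.568301·0.704748 = 174.468193
B₀ = V₀ − E₀ = 275.7486 − 174.468193 = 101.280407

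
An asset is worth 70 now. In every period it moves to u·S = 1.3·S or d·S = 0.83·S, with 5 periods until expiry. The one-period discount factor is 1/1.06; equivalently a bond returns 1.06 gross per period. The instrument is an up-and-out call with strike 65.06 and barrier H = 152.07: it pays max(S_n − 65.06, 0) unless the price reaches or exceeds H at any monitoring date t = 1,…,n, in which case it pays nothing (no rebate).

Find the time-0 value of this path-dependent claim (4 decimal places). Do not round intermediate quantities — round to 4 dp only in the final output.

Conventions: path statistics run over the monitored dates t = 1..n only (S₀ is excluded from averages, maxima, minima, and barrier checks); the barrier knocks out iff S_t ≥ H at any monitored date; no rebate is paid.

price = 9.0177

Risk-neutral up-probability p* = (R−d)/(u−d) = (1.06−0.83)/(1.3−0.83) = 0.4894; the claim prices as the p*-weighted sum of path payoffs discounted by R^5.
Enumerate all 2^5 = 32 price paths (U = up ×1.3, D = down ×0.83); each path with k up-moves has probability p*^k·(1−p*)^(5−k).
DDDDD: M=58.1000, payoff=0.0000, prob=0.034719
UDDDD: M=91.0000, payoff=0.0000, prob=0.033272
DUDDD: M=75.5300, payoff=0.0000, prob=0.033272
UUDDD: M=118.3000, payoff=2.5824, prob=0.031886
DDUDD: M=62.6899, payoff=0.0000, prob=0.033272
UDUDD: M=98.1890, payoff=2.5824, prob=0.031886
DUUDD: M=98.1890, payoff=2.5824, prob=0.031886
UUUDD: M=153.7900, payoff=0.0000, prob=0.030557
DDDUD: M=58.1000, payoff=0.0000, prob=0.033272
UDDUD: M=91.0000, payoff=2.5824, prob=0.031886
DUDUD: M=81.4969, payoff=2.5824, prob=0.031886
UUDUD: M=127.6457, payoff=40.8859, prob=0.030557
DDUUD: M=81.4969, payoff=2.5824, prob=0.031886
UDUUD: M=127.6457, payoff=40.8859, prob=0.030557
DUUUD: M=127.6457, payoff=40.8859, prob=0.030557
UUUUD: M=199.9270, payoff=0.0000, prob=0.029284
DDDDU: M=58.1000, payoff=0.0000, prob=0.033272
UDDDU: M=91.0000, payoff=2.5824, prob=0.031886
DUDDU: M=75.5300, payoff=2.5824, prob=0.031886
UUDDU: M=118.3000, payoff=40.8859, prob=0.030557
DDUDU: M=67.6424, payoff=2.5824, prob=0.031886
UDUDU: M=105.9459, payoff=40.8859, prob=0.030557
DUUDU: M=105.9459, payoff=40.8859, prob=0.030557
UUUDU: M=165.9394, payoff=0.0000, prob=0.029284
DDDUU: M=67.6424, payoff=2.5824, prob=0.031886
UDDUU: M=105.9459, payoff=40.8859, prob=0.030557
DUDUU: M=105.9459, payoff=40.8859, prob=0.030557
UUDUU: M=165.9394, payoff=0.0000, prob=0.029284
DDUUU: M=105.9459, payoff=40.8859, prob=0.030557
UDUUU: M=165.9394, payoff=0.0000, prob=0.029284
DUUUU: M=165.9394, payoff=0.0000, prob=0.029284
UUUUU: M=259.9051, payoff=0.0000, prob=0.028064
Price = Σ prob·payoff / R^5 = 12.067742 / 1.338226 = 9.0177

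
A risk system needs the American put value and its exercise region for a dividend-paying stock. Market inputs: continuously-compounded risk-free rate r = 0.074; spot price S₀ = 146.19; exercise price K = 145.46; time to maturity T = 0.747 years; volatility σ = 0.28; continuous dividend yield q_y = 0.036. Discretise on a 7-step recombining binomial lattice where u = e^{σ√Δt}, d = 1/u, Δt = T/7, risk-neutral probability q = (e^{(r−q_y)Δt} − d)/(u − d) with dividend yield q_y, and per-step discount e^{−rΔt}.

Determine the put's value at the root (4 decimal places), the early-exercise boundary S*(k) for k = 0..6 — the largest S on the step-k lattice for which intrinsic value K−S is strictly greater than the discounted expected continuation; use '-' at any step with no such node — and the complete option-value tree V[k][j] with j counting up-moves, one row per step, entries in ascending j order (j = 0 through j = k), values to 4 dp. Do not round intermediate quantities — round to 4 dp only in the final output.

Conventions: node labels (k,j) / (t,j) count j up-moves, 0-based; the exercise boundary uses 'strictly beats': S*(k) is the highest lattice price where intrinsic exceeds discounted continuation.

price = 12.2015
boundary = - - - 111.1080 101.3961 111.1080 121.7502
tree:
12.2015
17.8296 6.7521
25.2187 10.7038 2.8971
34.3520 16.4613 5.1007 0.7335
44.0639 24.3671 8.7957 1.4767 0.0000
52.9268 34.3520 14.7423 2.9729 0.0000 0.0000
61.0151 44.0639 23.7098 5.9848 0.0000 0.0000 0.0000
68.3964 52.9268 34.3520 12.0484 0.0000 0.0000 0.0000 0.0000

Δt=0.10671  u=1.09578  d=0.91259  q=0.49933  discount=0.99213
step 7 (expiry): payoffs max(K−S,0) = 68.3964 52.9268 34.3520 12.0484 0.0000 0.0000 0.0000 0.0000
step 6: (k=6,j=0): S=84.4449, K−S=61.0151, hold=60.1948 ⇒ V=61.0151 exercise | (k=6,j=1): S=101.3961, K−S=44.0639, hold=43.3085 ⇒ V=44.0639 exercise | (k=6,j=2): S=121.7502, K−S=23.7098, hold=23.0325 ⇒ V=23.7098 exercise | (k=6,j=3): S=146.1900, K−S=0.0000, hold=5.9848 ⇒ V=5.9848 continue | (k=6,j=4): S=175.5358, K−S=0.0000, hold=0.0000 ⇒ V=0.0000 continue | (k=6,j=5): S=210.7725, K−S=0.0000, hold=0.0000 ⇒ V=0.0000 continue | (k=6,j=6): S=253.0824, K−S=0.0000, hold=0.0000 ⇒ V=0.0000 continue  boundary S*=121.7502
step 5: (k=5,j=0): S=92.5332, K−S=52.9268, hold=52.1375 ⇒ V=52.9268 exercise | (k=5,j=1): S=111.1080, K−S=34.3520, hold=33.6338 ⇒ V=34.3520 exercise | (k=5,j=2): S=133.4116, K−S=12.0484, hold=14.7423 ⇒ V=14.7423 continue | (k=5,j=3): S=160.1923, K−S=0.0000, hold=2.9729 ⇒ V=2.9729 continue | (k=5,j=4): S=192.3490, K−S=0.0000, hold=0.0000 ⇒ V=0.0000 continue | (k=5,j=5): S=230.9606, K−S=0.0000, hold=0.0000 ⇒ V=0.0000 continue  boundary S*=111.1080
step 4: (k=4,j=0): S=101.3961, K−S=44.0639, hold=43.3085 ⇒ V=44.0639 exercise | (k=4,j=1): S=121.7502, K−S=23.7098, hold=24.3671 ⇒ V=24.3671 continue | (k=4,j=2): S=146.1900, K−S=0.0000, hold=8.7957 ⇒ V=8.7957 continue | (k=4,j=3): S=175.5358, K−S=0.0000, hold=1.4767 ⇒ V=1.4767 continue | (k=4,j=4): S=210.7725, K−S=0.0000, hold=0.0000 ⇒ V=0.0000 continue  boundary S*=101.3961
step 3: (k=3,j=0): S=111.1080, K−S=34.3520, hold=33.9594 ⇒ V=34.3520 exercise | (k=3,j=1): S=133.4116, K−S=12.0484, hold=16.4613 ⇒ V=16.4613 continue | (k=3,j=2): S=160.1923, K−S=0.0000, hold=5.1007 ⇒ V=5.1007 continue | (k=3,j=3): S=192.3490, K−S=0.0000, hold=0.7335 ⇒ V=0.7335 continue  boundary S*=111.1080
step 2: (k=2,j=0): S=121.7502, K−S=23.7098, hold=25.2187 ⇒ V=25.2187 continue | (k=2,j=1): S=146.1900, K−S=0.0000, hold=10.7038 ⇒ V=10.7038 continue | (k=2,j=2): S=175.5358, K−S=0.0000, hold=2.8971 ⇒ V=2.8971 continue  boundary S*=-
step 1: (k=1,j=0): S=133.4116, K−S=12.0484, hold=17.8296 ⇒ V=17.8296 continue | (k=1,j=1): S=160.1923, K−S=0.0000, hold=6.7521 ⇒ V=6.7521 continue  boundary S*=-
step 0: (k=0,j=0): S=146.1900, K−S=0.0000, hold=12.2015 ⇒ V=12.2015 continue  boundary S*=-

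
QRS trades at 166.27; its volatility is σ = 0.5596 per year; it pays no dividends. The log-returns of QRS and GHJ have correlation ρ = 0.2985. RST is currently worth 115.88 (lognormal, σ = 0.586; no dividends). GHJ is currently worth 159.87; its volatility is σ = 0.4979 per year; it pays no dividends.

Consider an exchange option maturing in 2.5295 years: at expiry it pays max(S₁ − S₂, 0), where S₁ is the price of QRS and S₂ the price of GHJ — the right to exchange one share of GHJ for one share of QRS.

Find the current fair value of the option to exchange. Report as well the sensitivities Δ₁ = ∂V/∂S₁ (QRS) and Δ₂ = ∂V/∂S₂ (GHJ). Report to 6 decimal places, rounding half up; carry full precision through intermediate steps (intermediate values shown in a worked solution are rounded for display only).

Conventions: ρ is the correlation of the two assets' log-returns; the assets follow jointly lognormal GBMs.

σ_eff = √(σ₁² + σ₂² − 2ρσ₁σ₂) = √(0.5596² + 0.4979² − 2·0.2985·0.5596·0.4979) = 0.628266
d₁ = (ln(S₁/S₂) + (q₂ − q₁ + σ_eff²/2)T) / (σ_eff√T) = (ln(166.27/159.87) + (0.0 − 0.0 + 0.197359)·2.5295) / 0.999219 = 0.538892
d₂ = d₁ − σ_eff√T = 0.538892 − 0.999219 = -0.460327
N(d₁) = 0.705019,  N(d₂) = 0.322641
V = S₁·e^{−q₁T}·N(d₁) − S₂·e^{−q₂T}·N(d₂) = 117.223563 − 51.580597 = 65.642965
Key observation: no risk-free rate is needed — with the second asset as numeraire the exchange option is a call on the ratio S₁/S₂, and r cancels out of the value.
Δ₁ = e^{−q₁T}·N(d₁) = 0.705019;  Δ₂ = −e^{−q₂T}·N(d₂) = -0.322641

exchange price = 65.642965
Δ1 = 0.705019
Δ2 = -0.322641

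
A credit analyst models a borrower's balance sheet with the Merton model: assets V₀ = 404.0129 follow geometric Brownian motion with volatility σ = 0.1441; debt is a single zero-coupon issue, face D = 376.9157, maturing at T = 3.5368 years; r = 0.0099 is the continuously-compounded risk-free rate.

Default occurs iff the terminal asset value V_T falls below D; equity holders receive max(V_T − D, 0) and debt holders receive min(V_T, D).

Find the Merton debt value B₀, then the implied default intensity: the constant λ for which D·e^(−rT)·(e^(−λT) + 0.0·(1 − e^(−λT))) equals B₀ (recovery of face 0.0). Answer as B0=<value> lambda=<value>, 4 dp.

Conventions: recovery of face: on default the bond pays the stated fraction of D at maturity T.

B0=339.5791 lambda=0.0196

Equity is a call on the firm's assets struck at D = 376.9157:
d₁ = [ln(V₀/D) + (r + σ²/2)T] / (σ√T)
   = [ln(404.0129/376.9157) + (0.0099 + 0.5·0.1441²)·3.5368] / (0.1441·√3.5368)
   = [0.069425 + 0.071735] / 0.271000 = 0.520886
d₂ = d₁ − σ√T = 0.520886 − 0.271000 = 0.249886
N(d₁) = 0.698777,  N(d₂) = 0.598662,  e^(−rT) = 0.965592
E₀ = V₀·N(d₁) − D·e^(−rT)·N(d₂)
   = 404.0129·0.698777 − 376.9157·0.965592·0.598662 = 64.433773
B₀ = V₀ − E₀ = 404.0129 − 64.433773 = 339.579127
e^(−λT) = (B₀·e^(rT)/D − 0)/(1 − 0) = (339.5791·1.035635/376.9157 − 0)/1 = 0.93304642
λ = −ln(0.93304642)/3.5368 = 0.019594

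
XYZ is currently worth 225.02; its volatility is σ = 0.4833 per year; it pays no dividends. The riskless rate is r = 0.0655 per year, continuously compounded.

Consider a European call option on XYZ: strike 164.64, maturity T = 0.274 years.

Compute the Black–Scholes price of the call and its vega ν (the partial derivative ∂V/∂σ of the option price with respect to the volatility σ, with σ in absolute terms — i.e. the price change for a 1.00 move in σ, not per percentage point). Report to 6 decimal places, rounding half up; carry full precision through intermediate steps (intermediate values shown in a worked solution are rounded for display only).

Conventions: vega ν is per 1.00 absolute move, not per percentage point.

price = 65.466074
ν = 16.844796

σ√T = 0.4833·√0.274 = 0.252983
d₁ = (ln(S/K) + (r+σ²/2)T) / (σ√T) = (ln(225.02/164.64) + (0.0655+0.4833²/2)·0.274) / 0.252983 = (0.312428 + 0.049947) / 0.252983 = 1.432407
d₂ = d₁ − σ√T = 1.432407 − 0.252983 = 1.179424
e^{−rT} = 0.982213
N(d₁) = 0.923986,  N(d₂) = 0.880885
Call price V = S·N(d₁) − K·e^{−rT}·N(d₂) = 207.915411 − 142.449337 = 65.466074
φ(d₁) = (1/√(2π))·e^{−d₁²/2} = 0.143011
ν = S·φ(d₁)·√T = 16.844796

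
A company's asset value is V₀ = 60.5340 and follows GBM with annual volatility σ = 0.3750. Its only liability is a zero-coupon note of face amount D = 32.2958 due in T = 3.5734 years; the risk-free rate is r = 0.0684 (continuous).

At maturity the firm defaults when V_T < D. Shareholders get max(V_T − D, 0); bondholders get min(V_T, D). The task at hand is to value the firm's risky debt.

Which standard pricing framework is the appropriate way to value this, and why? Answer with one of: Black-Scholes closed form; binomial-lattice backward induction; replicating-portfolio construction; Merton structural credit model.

Key observation: assets follow a GBM and default happens iff V_T < 32.2958; valuing claims on that split (equity as a call, risky debt as the residual) is the structural model's definition.

framework: Merton structural credit model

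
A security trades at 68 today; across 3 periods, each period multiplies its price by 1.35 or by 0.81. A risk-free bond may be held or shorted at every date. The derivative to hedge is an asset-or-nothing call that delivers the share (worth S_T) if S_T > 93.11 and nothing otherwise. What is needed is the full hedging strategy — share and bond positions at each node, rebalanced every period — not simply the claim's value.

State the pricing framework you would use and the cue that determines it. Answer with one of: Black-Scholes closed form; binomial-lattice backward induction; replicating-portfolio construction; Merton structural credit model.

framework: replicating-portfolio construction

Key observation: the mandate to exhibit the hedge at every date and state singles out the replicating-portfolio construction on the 3-period tree with factors 1.35 and 0.81 from 68.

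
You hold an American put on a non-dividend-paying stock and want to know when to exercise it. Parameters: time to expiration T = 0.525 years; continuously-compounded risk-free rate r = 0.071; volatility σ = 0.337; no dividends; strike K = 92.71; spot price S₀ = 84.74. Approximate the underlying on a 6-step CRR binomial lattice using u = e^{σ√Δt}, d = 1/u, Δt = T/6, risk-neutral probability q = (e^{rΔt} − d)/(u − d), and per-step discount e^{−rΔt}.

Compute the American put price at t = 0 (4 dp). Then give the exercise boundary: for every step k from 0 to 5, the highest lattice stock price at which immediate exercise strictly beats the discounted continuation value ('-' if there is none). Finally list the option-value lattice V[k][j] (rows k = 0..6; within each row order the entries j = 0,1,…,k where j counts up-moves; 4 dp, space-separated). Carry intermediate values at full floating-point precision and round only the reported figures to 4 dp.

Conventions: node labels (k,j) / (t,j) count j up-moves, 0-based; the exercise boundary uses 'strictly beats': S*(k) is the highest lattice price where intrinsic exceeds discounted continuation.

Δt=0.08750  u=1.10482  d=0.90512  q=0.50630  discount=0.99381
step 6 (expiry): payoffs max(K−S,0) = 46.1160 35.8357 23.2872 7.9700 0.0000 0.0000 0.0000
step 5: (k=5,j=0): S=51.4782, K−S=41.2318, hold=40.6576 ⇒ V=41.2318 exercise | (k=5,j=1): S=62.8361, K−S=29.8739, hold=29.2997 ⇒ V=29.8739 exercise | (k=5,j=2): S=76.7000, K−S=16.0100, hold=15.4358 ⇒ V=16.0100 exercise | (k=5,j=3): S=93.6228, K−S=0.0000, hold=3.9104 ⇒ V=3.9104 continue | (k=5,j=4): S=114.2793, K−S=0.0000, hold=0.0000 ⇒ V=0.0000 continue | (k=5,j=5): S=139.4934, K−S=0.0000, hold=0.0000 ⇒ V=0.0000 continue  boundary S*=76.7000
step 4: (k=4,j=0): S=56.8743, K−S=35.8357, hold=35.2615 ⇒ V=35.8357 exercise | (k=4,j=1): S=69.4228, K−S=23.2872, hold=22.7130 ⇒ V=23.2872 exercise | (k=4,j=2): S=84.7400, K−S=7.9700, hold=9.8227 ⇒ V=9.8227 continue | (k=4,j=3): S=103.4367, K−S=0.0000, hold=1.9186 ⇒ V=1.9186 continue | (k=4,j=4): S=126.2585, K−S=0.0000, hold=0.0000 ⇒ V=0.0000 continue  boundary S*=69.4228
step 3: (k=3,j=0): S=62.8361, K−S=29.8739, hold=29.2997 ⇒ V=29.8739 exercise | (k=3,j=1): S=76.7000, K−S=16.0100, hold=16.3680 ⇒ V=16.3680 continue | (k=3,j=2): S=93.6228, K−S=0.0000, hold=5.7848 ⇒ V=5.7848 continue | (k=3,j=3): S=114.2793, K−S=0.0000, hold=0.9413 ⇒ V=0.9413 continue  boundary S*=62.8361
step 2: (k=2,j=0): S=69.4228, K−S=23.2872, hold=22.8931 ⇒ V=23.2872 exercise | (k=2,j=1): S=84.7400, K−S=7.9700, hold=10.9415 ⇒ V=10.9415 continue | (k=2,j=2): S=103.4367, K−S=0.0000, hold=3.3119 ⇒ V=3.3119 continue  boundary S*=69.4228
step 1: (k=1,j=0): S=76.7000, K−S=16.0100, hold=16.9310 ⇒ V=16.9310 continue | (k=1,j=1): S=93.6228, K−S=0.0000, hold=7.0347 ⇒ V=7.0347 continue  boundary S*=-
step 0: (k=0,j=0): S=84.7400, K−S=7.9700, hold=11.8466 ⇒ V=11.8466 continue  boundary S*=-

price = 11.8466
boundary = - - 69.4228 62.8361 69.4228 76.7000
tree:
11.8466
16.9310 7.0347
23.2872 10.9415 3.3119
29.8739 16.3680 5.7848 0.9413
35.8357 23.2872 9.8227 1.9186 0.0000
41.2318 29.8739 16.0100 3.9104 0.0000 0.0000
46.1160 35.8357 23.2872 7.9700 0.0000 0.0000 0.0000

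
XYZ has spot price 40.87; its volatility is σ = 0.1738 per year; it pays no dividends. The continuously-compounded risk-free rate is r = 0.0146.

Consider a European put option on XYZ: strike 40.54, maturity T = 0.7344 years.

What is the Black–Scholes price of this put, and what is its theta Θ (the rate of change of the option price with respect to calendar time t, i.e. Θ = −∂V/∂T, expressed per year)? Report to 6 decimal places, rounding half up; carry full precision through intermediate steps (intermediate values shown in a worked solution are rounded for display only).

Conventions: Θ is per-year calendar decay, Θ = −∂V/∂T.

price = 2.041555
Θ = -1.339679

σ√T = 0.1738·√0.7344 = 0.148942
d₁ = (ln(S/K) + (r+σ²/2)T) / (σ√T) = (ln(40.87/40.54) + (0.0146+0.1738²/2)·0.7344) / 0.148942 = (0.008107 + 0.021814) / 0.148942 = 0.200892
d₂ = d₁ − σ√T = 0.200892 − 0.148942 = 0.051950
e^{−rT} = 0.989335
N(−d₁) = 0.420391,  N(−d₂) = 0.479284
Put price V = K·e^{−rT}·N(−d₂) − S·N(−d₁) = 19.222954 − 17.181399 = 2.041555
φ(d₁) = (1/√(2π))·e^{−d₁²/2} = 0.390973
Θ = −S·φ(d₁)·σ/(2√T) + r·K·e^{−rT}·N(−d₂) = −1.620334 + 0.280655 = -1.339679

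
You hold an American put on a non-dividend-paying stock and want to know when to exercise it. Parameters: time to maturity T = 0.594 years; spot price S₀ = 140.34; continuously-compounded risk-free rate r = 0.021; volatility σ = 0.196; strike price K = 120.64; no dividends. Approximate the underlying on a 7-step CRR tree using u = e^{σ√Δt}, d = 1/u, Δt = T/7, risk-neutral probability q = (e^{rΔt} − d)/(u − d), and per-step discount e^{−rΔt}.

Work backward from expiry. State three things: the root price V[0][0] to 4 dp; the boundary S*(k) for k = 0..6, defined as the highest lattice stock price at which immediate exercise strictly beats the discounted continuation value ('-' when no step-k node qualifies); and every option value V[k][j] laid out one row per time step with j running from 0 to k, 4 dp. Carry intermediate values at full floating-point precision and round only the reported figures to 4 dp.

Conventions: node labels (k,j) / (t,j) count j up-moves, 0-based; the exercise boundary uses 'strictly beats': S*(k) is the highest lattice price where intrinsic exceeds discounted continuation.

params: Δt=0.08486 u=1.05876 d=0.94450 q=0.50134 e^(-rΔt)=0.99822
t_7 payoffs: 26.5360 15.1526 2.3922 0.0000 0.0000 0.0000 0.0000 0.0000
t_6: node(6,0) S=99.6333 payoff=21.0067 vs cont=20.7919 → 21.0067 [stop]  node(6,1) S=111.6855 payoff=8.9545 vs cont=8.7397 → 8.9545 [stop]  node(6,2) S=125.1956 payoff=0.0000 vs cont=1.1908 → 1.1908 [wait]  node(6,3) S=140.3400 payoff=0.0000 vs cont=0.0000 → 0.0000 [wait]  node(6,4) S=157.3163 payoff=0.0000 vs cont=0.0000 → 0.0000 [wait]  node(6,5) S=176.3462 payoff=0.0000 vs cont=0.0000 → 0.0000 [wait]  node(6,6) S=197.6781 payoff=0.0000 vs cont=0.0000 → 0.0000 [wait]  ⇒ S*(6)=111.6855
t_5: node(5,0) S=105.4874 payoff=15.1526 vs cont=14.9378 → 15.1526 [stop]  node(5,1) S=118.2478 payoff=2.3922 vs cont=5.0532 → 5.0532 [wait]  node(5,2) S=132.5517 payoff=0.0000 vs cont=0.5927 → 0.5927 [wait]  node(5,3) S=148.5859 payoff=0.0000 vs cont=0.0000 → 0.0000 [wait]  node(5,4) S=166.5597 payoff=0.0000 vs cont=0.0000 → 0.0000 [wait]  node(5,5) S=186.7077 payoff=0.0000 vs cont=0.0000 → 0.0000 [wait]  ⇒ S*(5)=105.4874
t_4: node(4,0) S=111.6855 payoff=8.9545 vs cont=10.0714 → 10.0714 [wait]  node(4,1) S=125.1956 payoff=0.0000 vs cont=2.8120 → 2.8120 [wait]  node(4,2) S=140.3400 payoff=0.0000 vs cont=0.2950 → 0.2950 [wait]  node(4,3) S=157.3163 payoff=0.0000 vs cont=0.0000 → 0.0000 [wait]  node(4,4) S=176.3462 payoff=0.0000 vs cont=0.0000 → 0.0000 [wait]  ⇒ S*(4)=-
t_3: node(3,0) S=118.2478 payoff=2.3922 vs cont=6.4205 → 6.4205 [wait]  node(3,1) S=132.5517 payoff=0.0000 vs cont=1.5474 → 1.5474 [wait]  node(3,2) S=148.5859 payoff=0.0000 vs cont=0.1469 → 0.1469 [wait]  node(3,3) S=166.5597 payoff=0.0000 vs cont=0.0000 → 0.0000 [wait]  ⇒ S*(3)=-
t_2: node(2,0) S=125.1956 payoff=0.0000 vs cont=3.9703 → 3.9703 [wait]  node(2,1) S=140.3400 payoff=0.0000 vs cont=0.8437 → 0.8437 [wait]  node(2,2) S=157.3163 payoff=0.0000 vs cont=0.0731 → 0.0731 [wait]  ⇒ S*(2)=-
t_1: node(1,0) S=132.5517 payoff=0.0000 vs cont=2.3986 → 2.3986 [wait]  node(1,1) S=148.5859 payoff=0.0000 vs cont=0.4566 → 0.4566 [wait]  ⇒ S*(1)=-
t_0: node(0,0) S=140.3400 payoff=0.0000 vs cont=1.4224 → 1.4224 [wait]  ⇒ S*(0)=-

price = 1.4224
boundary = - - - - - 105.4874 111.6855
tree:
1.4224
2.3986 0.4566
3.9703 0.8437 0.0731
6.4205 1.5474 0.1469 0.0000
10.0714 2.8120 0.2950 0.0000 0.0000
15.1526 5.0532 0.5927 0.0000 0.0000 0.0000
21.0067 8.9545 1.1908 0.0000 0.0000 0.0000 0.0000
26.5360 15.1526 2.3922 0.0000 0.0000 0.0000 0.0000 0.0000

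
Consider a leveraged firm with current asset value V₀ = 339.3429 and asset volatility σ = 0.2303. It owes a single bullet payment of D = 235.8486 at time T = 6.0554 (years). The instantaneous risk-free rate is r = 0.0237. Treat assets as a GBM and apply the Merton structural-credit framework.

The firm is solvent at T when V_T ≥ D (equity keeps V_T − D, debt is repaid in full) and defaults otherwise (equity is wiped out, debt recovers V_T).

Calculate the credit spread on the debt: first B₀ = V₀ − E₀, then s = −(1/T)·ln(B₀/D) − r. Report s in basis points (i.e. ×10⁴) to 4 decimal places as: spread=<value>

spread=123.7597

Work the structural quantities from V₀ = 339.3429 against face 235.8486:
d₁ = [ln(V₀/D) + (r + σ²/2)T] / (σ√T)
   = [ln(339.3429/235.8486) + (0.0237 + 0.5·0.2303²)·6.0554] / (0.2303·√6.0554)
   = [0.363821 + 0.304096] / 0.566716 = 1.178576
d₂ = d₁ − σ√T = 1.178576 − 0.566716 = 0.611860
N(d₁) = 0.880716,  N(d₂) = 0.729685,  e^(−rT) = 0.866310
E₀ = V₀·N(d₁) − D·e^(−rT)·N(d₂)
   = 339.3429·0.880716 − 235.8486·0.866310·0.729685 = 149.777208
B₀ = V₀ − E₀ = 339.3429 − 149.777208 = 189.565692
spread = −(1/T)·ln(B₀/D) − r = −(1/6.0554)·ln(189.565692/235.8486) − 0.0237 = 0.01237597
in basis points: 0.01237597 × 10⁴ = 123.7597 bp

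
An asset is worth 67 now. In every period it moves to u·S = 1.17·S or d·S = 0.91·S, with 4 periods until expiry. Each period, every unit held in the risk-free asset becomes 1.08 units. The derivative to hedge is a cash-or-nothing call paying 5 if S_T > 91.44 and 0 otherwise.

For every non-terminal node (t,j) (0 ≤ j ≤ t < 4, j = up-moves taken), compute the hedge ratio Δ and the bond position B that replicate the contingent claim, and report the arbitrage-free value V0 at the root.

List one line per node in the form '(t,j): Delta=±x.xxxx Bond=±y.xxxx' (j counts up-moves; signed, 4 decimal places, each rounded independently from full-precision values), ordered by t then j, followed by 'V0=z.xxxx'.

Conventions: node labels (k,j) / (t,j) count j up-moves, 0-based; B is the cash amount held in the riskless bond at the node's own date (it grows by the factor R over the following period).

Risk-neutral probability p* = (R−d)/(u−d) = (1.08−0.91)/(1.17−0.91) = 0.6538.
Payoffs at expiry: V(4,0)=0.0000, V(4,1)=0.0000, V(4,2)=0.0000, V(4,3)=5.0000, V(4,4)=5.0000
(3,0): S=50.4893. Δ = (V_up−V_dn)/(S_up−S_dn) = (0.0000−0.0000)/(59.0724−45.9452) = 0.0000. V = [p*·0.0000 + (1−p*)·0.0000]/1.08 = 0.0000. B = V − Δ·S = 0.0000.
(3,1): S=64.9148. Δ = (V_up−V_dn)/(S_up−S_dn) = (0.0000−0.0000)/(75.9503−59.0724) = 0.0000. V = [p*·0.0000 + (1−p*)·0.0000]/1.08 = 0.0000. B = V − Δ·S = 0.0000.
(3,2): S=83.4618. Δ = (V_up−V_dn)/(S_up−S_dn) = (5.0000−0.0000)/(97.6503−75.9503) = 0.2304. V = [p*·5.0000 + (1−p*)·0.0000]/1.08 = 3.0271. B = V − Δ·S = -16.2037.
(3,3): S=107.3081. Δ = (V_up−V_dn)/(S_up−S_dn) = (5.0000−5.0000)/(125.5504−97.6503) = 0.0000. V = [p*·5.0000 + (1−p*)·5.0000]/1.08 = 4.6296. B = V − Δ·S = 4.6296.
(2,0): S=55.4827. Δ = (V_up−V_dn)/(S_up−S_dn) = (0.0000−0.0000)/(64.9148−50.4893) = 0.0000. V = [p*·0.0000 + (1−p*)·0.0000]/1.08 = 0.0000. B = V − Δ·S = 0.0000.
(2,1): S=71.3349. Δ = (V_up−V_dn)/(S_up−S_dn) = (3.0271−0.0000)/(83.4618−64.9148) = 0.1632. V = [p*·3.0271 + (1−p*)·0.0000]/1.08 = 1.8326. B = V − Δ·S = -9.8099.
(2,2): S=91.7163. Δ = (V_up−V_dn)/(S_up−S_dn) = (4.6296−3.0271)/(107.3081−83.4618) = 0.0672. V = [p*·4.6296 + (1−p*)·3.0271]/1.08 = 3.7731. B = V − Δ·S = -2.3907.
(1,0): S=60.9700. Δ = (V_up−V_dn)/(S_up−S_dn) = (1.8326−0.0000)/(71.3349−55.4827) = 0.1156. V = [p*·1.8326 + (1−p*)·0.0000]/1.08 = 1.1095. B = V − Δ·S = -5.9391.
(1,1): S=78.3900. Δ = (V_up−V_dn)/(S_up−S_dn) = (3.7731−1.8326)/(91.7163−71.3349) = 0.0952. V = [p*·3.7731 + (1−p*)·1.8326]/1.08 = 2.8716. B = V − Δ·S = -4.5915.
(0,0): S=67.0000. Δ = (V_up−V_dn)/(S_up−S_dn) = (2.8716−1.1095)/(78.3900−60.9700) = 0.1012. V = [p*·2.8716 + (1−p*)·1.1095]/1.08 = 2.0941. B = V − Δ·S = -4.6833.
As a check, the time-0 holding Δ(0,0)·S0 + B(0,0) comes to 2.0941 — exactly V0.

(0,0): Delta=0.1012 Bond=-4.6833
(1,0): Delta=0.1156 Bond=-5.9391
(1,1): Delta=0.0952 Bond=-4.5915
(2,0): Delta=0.0000 Bond=0.0000
(2,1): Delta=0.1632 Bond=-9.8099
(2,2): Delta=0.0672 Bond=-2.3907
(3,0): Delta=0.0000 Bond=0.0000
(3,1): Delta=0.0000 Bond=0.0000
(3,2): Delta=0.2304 Bond=-16.2037
(3,3): Delta=0.0000 Bond=4.6296
V0=2.0941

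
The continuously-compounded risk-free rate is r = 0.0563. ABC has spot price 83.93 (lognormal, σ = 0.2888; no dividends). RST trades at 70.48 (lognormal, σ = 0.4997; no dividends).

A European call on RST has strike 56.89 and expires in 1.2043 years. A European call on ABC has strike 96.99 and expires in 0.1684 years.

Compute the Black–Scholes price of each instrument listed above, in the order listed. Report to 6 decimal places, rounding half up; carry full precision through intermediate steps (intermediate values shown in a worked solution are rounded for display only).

[RST call K=56.89]
σ√T = 0.4997·√1.2043 = 0.548374
d₁ = (ln(S/K) + (r+σ²/2)T) / (σ√T) = (ln(70.48/56.89) + (0.0563+0.4997²/2)·1.2043) / 0.548374 = (0.214209 + 0.218159) / 0.548374 = 0.788456
d₂ = d₁ − σ√T = 0.788456 − 0.548374 = 0.240082
e^{−rT} = 0.934445
N(d₁) = 0.784785,  N(d₂) = 0.594867
price = S·N(d₁) − K·e^{−rT}·N(d₂) = 55.311638 − 31.623464 = 23.688174
[ABC call K=96.99]
σ√T = 0.2888·√0.1684 = 0.118514
d₁ = (ln(S/K) + (r+σ²/2)T) / (σ√T) = (ln(83.93/96.99) + (0.0563+0.2888²/2)·0.1684) / 0.118514 = (-0.144625 + 0.016504) / 0.118514 = -1.081067
d₂ = d₁ − σ√T = -1.081067 − 0.118514 = -1.199580
e^{−rT} = 0.990564
N(d₁) = 0.139834,  N(d₂) = 0.115151
price = S·N(d₁) − K·e^{−rT}·N(d₂) = 11.736247 − 11.063129 = 0.673118

price(RST call K=56.89) = 23.688174
price(ABC call K=96.99) = 0.673118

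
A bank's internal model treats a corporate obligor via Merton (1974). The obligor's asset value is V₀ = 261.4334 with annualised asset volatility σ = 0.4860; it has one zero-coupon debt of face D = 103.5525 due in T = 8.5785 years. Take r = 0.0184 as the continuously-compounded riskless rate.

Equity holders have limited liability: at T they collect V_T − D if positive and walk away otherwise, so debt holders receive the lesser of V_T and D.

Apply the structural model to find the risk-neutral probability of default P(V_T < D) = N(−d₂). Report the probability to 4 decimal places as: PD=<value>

Work the structural quantities from V₀ = 261.4334 against face 103.5525:
d₁ = [ln(V₀/D) + (r + σ²/2)T] / (σ√T)
   = [ln(261.4334/103.5525) + (0.0184 + 0.5·0.4860²)·8.5785] / (0.4860·√8.5785)
   = [0.926101 + 1.170948] / 1.423449 = 1.473217
d₂ = d₁ − σ√T = 1.473217 − 1.423449 = 0.049768
risk-neutral PD = N(−d₂) = N(-0.049768) = 0.480154

PD=0.4802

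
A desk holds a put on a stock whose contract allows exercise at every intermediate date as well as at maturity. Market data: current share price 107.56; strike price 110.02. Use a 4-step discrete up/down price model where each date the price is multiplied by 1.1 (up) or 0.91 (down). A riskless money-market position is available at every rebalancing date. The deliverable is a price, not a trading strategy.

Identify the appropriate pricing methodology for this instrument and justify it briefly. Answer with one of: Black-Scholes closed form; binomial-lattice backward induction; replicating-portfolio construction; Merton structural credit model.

framework: binomial-lattice backward induction

Key observation: the exercise right at every one of the 4 steps is what matters: each node needs max(110.02 − S, continuation), which only the stepwise tree valuation starting from spot 107.56 delivers.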